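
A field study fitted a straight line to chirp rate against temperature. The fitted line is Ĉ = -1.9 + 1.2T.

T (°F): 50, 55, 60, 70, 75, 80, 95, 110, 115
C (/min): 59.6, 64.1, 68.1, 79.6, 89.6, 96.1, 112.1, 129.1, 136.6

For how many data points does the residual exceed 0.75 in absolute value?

T=50: Ĉ = -1.9 + 1.2·50 = 58.1; e = 59.6 − 58.1 = 1.5
T=55: Ĉ = -1.9 + 1.2·55 = 64.1; e = 64.1 − 64.1 = 0
T=60: Ĉ = -1.9 + 1.2·60 = 70.1; e = 68.1 − 70.1 = -2
T=70: Ĉ = -1.9 + 1.2·70 = 82.1; e = 79.6 − 82.1 = -2.5
T=75: Ĉ = -1.9 + 1.2·75 = 88.1; e = 89.6 − 88.1 = 1.5
T=80: Ĉ = -1.9 + 1.2·80 = 94.1; e = 96.1 − 94.1 = 2
T=95: Ĉ = -1.9 + 1.2·95 = 112.1; e = 112.1 − 112.1 = 0
T=110: Ĉ = -1.9 + 1.2·110 = 130.1; e = 129.1 − 130.1 = -1
T=115: Ĉ = -1.9 + 1.2·115 = 136.1; e = 136.6 − 136.1 = 0.5
|e| > 0.75: T=50 (|e|=1.5), T=60 (|e|=2), T=70 (|e|=2.5), T=75 (|e|=1.5), T=80 (|e|=2), T=110 (|e|=1) → 6

6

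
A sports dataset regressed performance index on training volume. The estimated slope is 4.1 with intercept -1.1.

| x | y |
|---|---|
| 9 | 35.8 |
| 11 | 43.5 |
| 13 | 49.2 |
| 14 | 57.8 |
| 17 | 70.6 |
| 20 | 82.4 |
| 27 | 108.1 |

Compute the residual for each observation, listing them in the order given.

0, -0.5, -3, 1.5, 2, 1.5, -1.5

x=9: ŷ = -1.1 + 4.1·9 = 35.8; r = 35.8 − 35.8 = 0
x=11: ŷ = -1.1 + 4.1·11 = 44; r = 43.5 − 44 = -0.5
x=13: ŷ = -1.1 + 4.1·13 = 52.2; r = 49.2 − 52.2 = -3
x=14: ŷ = -1.1 + 4.1·14 = 56.3; r = 57.8 − 56.3 = 1.5
x=17: ŷ = -1.1 + 4.1·17 = 68.6; r = 70.6 − 68.6 = 2
x=20: ŷ = -1.1 + 4.1·20 = 80.9; r = 82.4 − 80.9 = 1.5
x=27: ŷ = -1.1 + 4.1·27 = 109.6; r = 108.1 − 109.6 = -1.5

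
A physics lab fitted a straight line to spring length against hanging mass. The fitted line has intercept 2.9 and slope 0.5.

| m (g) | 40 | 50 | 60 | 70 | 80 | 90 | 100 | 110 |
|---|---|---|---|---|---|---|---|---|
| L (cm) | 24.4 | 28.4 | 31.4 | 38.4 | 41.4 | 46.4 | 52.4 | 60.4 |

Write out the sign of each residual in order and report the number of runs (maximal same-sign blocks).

m=40: L̂ = 2.9 + 0.5·40 = 22.9; r = 24.4 − 22.9 = 1.5
m=50: L̂ = 2.9 + 0.5·50 = 27.9; r = 28.4 − 27.9 = 0.5
m=60: L̂ = 2.9 + 0.5·60 = 32.9; r = 31.4 − 32.9 = -1.5
m=70: L̂ = 2.9 + 0.5·70 = 37.9; r = 38.4 − 37.9 = 0.5
m=80: L̂ = 2.9 + 0.5·80 = 42.9; r = 41.4 − 42.9 = -1.5
m=90: L̂ = 2.9 + 0.5·90 = 47.9; r = 46.4 − 47.9 = -1.5
m=100: L̂ = 2.9 + 0.5·100 = 52.9; r = 52.4 − 52.9 = -0.5
m=110: L̂ = 2.9 + 0.5·110 = 57.9; r = 60.4 − 57.9 = 2.5
Signs: + + − + − − − +
Runs: +×2, −×1, +×1, −×3, +×1 → 5

5 runs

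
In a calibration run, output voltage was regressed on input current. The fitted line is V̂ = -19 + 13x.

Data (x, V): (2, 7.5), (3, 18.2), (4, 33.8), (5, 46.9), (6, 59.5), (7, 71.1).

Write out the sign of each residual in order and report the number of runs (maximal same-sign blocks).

4 runs

x=2: V̂ = -19 + 13·2 = 7; e = 7.5 − 7 = 0.5
x=3: V̂ = -19 + 13·3 = 20; e = 18.2 − 20 = -1.8
x=4: V̂ = -19 + 13·4 = 33; e = 33.8 − 33 = 0.8
x=5: V̂ = -19 + 13·5 = 46; e = 46.9 − 46 = 0.9
x=6: V̂ = -19 + 13·6 = 59; e = 59.5 − 59 = 0.5
x=7: V̂ = -19 + 13·7 = 72; e = 71.1 − 72 = -0.9
Signs: + − + + + −
Runs: +×1, −×1, +×3, −×1 → 4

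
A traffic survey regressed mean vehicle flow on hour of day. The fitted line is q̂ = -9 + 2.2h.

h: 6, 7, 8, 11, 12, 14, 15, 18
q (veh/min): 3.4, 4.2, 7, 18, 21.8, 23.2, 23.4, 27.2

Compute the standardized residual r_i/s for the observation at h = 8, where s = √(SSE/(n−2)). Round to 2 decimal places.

h=6: q̂ = -9 + 2.2·6 = 4.2; r = 3.4 − 4.2 = -0.8
h=7: q̂ = -9 + 2.2·7 = 6.4; r = 4.2 − 6.4 = -2.2
h=8: q̂ = -9 + 2.2·8 = 8.6; r = 7 − 8.6 = -1.6
h=11: q̂ = -9 + 2.2·11 = 15.2; r = 18 − 15.2 = 2.8
h=12: q̂ = -9 + 2.2·12 = 17.4; r = 21.8 − 17.4 = 4.4
h=14: q̂ = -9 + 2.2·14 = 21.8; r = 23.2 − 21.8 = 1.4
h=15: q̂ = -9 + 2.2·15 = 24; r = 23.4 − 24 = -0.6
h=18: q̂ = -9 + 2.2·18 = 30.6; r = 27.2 − 30.6 = -3.4
SSE = 0.64 + 4.84 + 2.56 + 7.84 + 19.36 + 1.96 + 0.36 + 11.56 = 49.12
s = √(49.12/6) = 2.86124
r/s = -1.6 / 2.86124 = -0.56

-0.56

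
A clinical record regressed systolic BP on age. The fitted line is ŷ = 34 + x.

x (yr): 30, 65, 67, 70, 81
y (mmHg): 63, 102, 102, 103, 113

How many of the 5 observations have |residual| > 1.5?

2

x=30: ŷ = 34 + 30 = 64; e = 63 − 64 = -1
x=65: ŷ = 34 + 65 = 99; e = 102 − 99 = 3
x=67: ŷ = 34 + 67 = 101; e = 102 − 101 = 1
x=70: ŷ = 34 + 70 = 104; e = 103 − 104 = -1
x=81: ŷ = 34 + 81 = 115; e = 113 − 115 = -2
|e| > 1.5: x=65 (|e|=3), x=81 (|e|=2) → 2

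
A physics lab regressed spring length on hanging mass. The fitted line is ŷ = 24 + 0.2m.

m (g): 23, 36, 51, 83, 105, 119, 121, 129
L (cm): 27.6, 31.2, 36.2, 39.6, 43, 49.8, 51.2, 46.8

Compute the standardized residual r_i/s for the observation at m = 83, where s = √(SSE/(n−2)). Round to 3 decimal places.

-0.433

m=23: ŷ = 24 + 0.2·23 = 28.6; r = 27.6 − 28.6 = -1
m=36: ŷ = 24 + 0.2·36 = 31.2; r = 31.2 − 31.2 = 0
m=51: ŷ = 24 + 0.2·51 = 34.2; r = 36.2 − 34.2 = 2
m=83: ŷ = 24 + 0.2·83 = 40.6; r = 39.6 − 40.6 = -1
m=105: ŷ = 24 + 0.2·105 = 45; r = 43 − 45 = -2
m=119: ŷ = 24 + 0.2·119 = 47.8; r = 49.8 − 47.8 = 2
m=121: ŷ = 24 + 0.2·121 = 48.2; r = 51.2 − 48.2 = 3
m=129: ŷ = 24 + 0.2·129 = 49.8; r = 46.8 − 49.8 = -3
SSE = 1 + 0 + 4 + 1 + 4 + 4 + 9 + 9 = 32
s = √(32/6) = 2.3094
r/s = -1 / 2.3094 = -0.433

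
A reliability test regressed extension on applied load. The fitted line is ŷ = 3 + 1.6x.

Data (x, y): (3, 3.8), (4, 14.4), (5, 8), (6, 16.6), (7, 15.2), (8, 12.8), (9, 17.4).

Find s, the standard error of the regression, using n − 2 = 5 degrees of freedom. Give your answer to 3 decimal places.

s = 3.899

x=3: ŷ = 3 + 1.6·3 = 7.8; e = 3.8 − 7.8 = -4
x=4: ŷ = 3 + 1.6·4 = 9.4; e = 14.4 − 9.4 = 5
x=5: ŷ = 3 + 1.6·5 = 11; e = 8 − 11 = -3
x=6: ŷ = 3 + 1.6·6 = 12.6; e = 16.6 − 12.6 = 4
x=7: ŷ = 3 + 1.6·7 = 14.2; e = 15.2 − 14.2 = 1
x=8: ŷ = 3 + 1.6·8 = 15.8; e = 12.8 − 15.8 = -3
x=9: ŷ = 3 + 1.6·9 = 17.4; e = 17.4 − 17.4 = 0
SSE = 16 + 25 + 9 + 16 + 1 + 9 + 0 = 76
s = √(76/5) = √15.2 ≈ 3.899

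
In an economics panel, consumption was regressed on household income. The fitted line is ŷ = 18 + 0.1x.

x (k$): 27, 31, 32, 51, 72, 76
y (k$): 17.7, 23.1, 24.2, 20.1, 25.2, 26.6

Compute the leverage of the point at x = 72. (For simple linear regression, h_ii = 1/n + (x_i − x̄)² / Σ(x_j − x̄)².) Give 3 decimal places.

h = 0.408

x̄ = (27 + 31 + 32 + 51 + 72 + 76)/6 = 48.1667
Σ(x − x̄)² = 448.028 + 294.694 + 261.361 + 8.02778 + 568.028 + 774.694 = 2354.83
h = 1/6 + (23.8333)²/2354.83 = 0.166667 + 0.241218 = 0.408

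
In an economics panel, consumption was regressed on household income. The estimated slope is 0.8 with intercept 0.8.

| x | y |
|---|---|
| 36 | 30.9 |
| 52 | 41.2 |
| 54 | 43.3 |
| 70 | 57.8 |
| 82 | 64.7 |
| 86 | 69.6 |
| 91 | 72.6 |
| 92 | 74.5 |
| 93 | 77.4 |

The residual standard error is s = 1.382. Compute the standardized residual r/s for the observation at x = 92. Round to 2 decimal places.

0.07

ŷ = 0.8 + 0.8·92 = 74.4
r = 74.5 − 74.4 = 0.1
r/s = 0.1 / 1.382 = 0.07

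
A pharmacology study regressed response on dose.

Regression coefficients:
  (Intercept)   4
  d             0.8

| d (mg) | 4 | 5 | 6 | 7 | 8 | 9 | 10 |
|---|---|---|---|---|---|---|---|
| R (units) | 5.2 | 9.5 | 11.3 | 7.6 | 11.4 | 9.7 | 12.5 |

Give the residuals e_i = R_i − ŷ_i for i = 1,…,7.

d=4: ŷ = 4 + 0.8·4 = 7.2; e = 5.2 − 7.2 = -2
d=5: ŷ = 4 + 0.8·5 = 8; e = 9.5 − 8 = 1.5
d=6: ŷ = 4 + 0.8·6 = 8.8; e = 11.3 − 8.8 = 2.5
d=7: ŷ = 4 + 0.8·7 = 9.6; e = 7.6 − 9.6 = -2
d=8: ŷ = 4 + 0.8·8 = 10.4; e = 11.4 − 10.4 = 1
d=9: ŷ = 4 + 0.8·9 = 11.2; e = 9.7 − 11.2 = -1.5
d=10: ŷ = 4 + 0.8·10 = 12; e = 12.5 − 12 = 0.5

-2, 1.5, 2.5, -2, 1, -1.5, 0.5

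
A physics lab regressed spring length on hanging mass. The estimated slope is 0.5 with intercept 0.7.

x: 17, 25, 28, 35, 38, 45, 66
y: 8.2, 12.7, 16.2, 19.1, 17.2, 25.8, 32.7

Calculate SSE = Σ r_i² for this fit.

SSE = 18.32

x=17: ŷ = 0.7 + 0.5·17 = 9.2; r = 8.2 − 9.2 = -1
x=25: ŷ = 0.7 + 0.5·25 = 13.2; r = 12.7 − 13.2 = -0.5
x=28: ŷ = 0.7 + 0.5·28 = 14.7; r = 16.2 − 14.7 = 1.5
x=35: ŷ = 0.7 + 0.5·35 = 18.2; r = 19.1 − 18.2 = 0.9
x=38: ŷ = 0.7 + 0.5·38 = 19.7; r = 17.2 − 19.7 = -2.5
x=45: ŷ = 0.7 + 0.5·45 = 23.2; r = 25.8 − 23.2 = 2.6
x=66: ŷ = 0.7 + 0.5·66 = 33.7; r = 32.7 − 33.7 = -1
SSE = 1 + 0.25 + 2.25 + 0.81 + 6.25 + 6.76 + 1 = 18.32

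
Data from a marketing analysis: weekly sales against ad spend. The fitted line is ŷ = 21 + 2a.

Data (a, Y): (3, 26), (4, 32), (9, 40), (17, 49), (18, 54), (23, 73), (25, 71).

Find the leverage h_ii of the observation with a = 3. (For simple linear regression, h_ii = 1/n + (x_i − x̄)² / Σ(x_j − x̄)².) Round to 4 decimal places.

h = 0.4054

ā = (3 + 4 + 9 + 17 + 18 + 23 + 25)/7 = 14.1429
Σ(a − ā)² = 124.163 + 102.878 + 26.449 + 8.16327 + 14.8776 + 78.449 + 117.878 = 472.857
h = 1/7 + (-11.1429)²/472.857 = 0.142857 + 0.262581 = 0.4054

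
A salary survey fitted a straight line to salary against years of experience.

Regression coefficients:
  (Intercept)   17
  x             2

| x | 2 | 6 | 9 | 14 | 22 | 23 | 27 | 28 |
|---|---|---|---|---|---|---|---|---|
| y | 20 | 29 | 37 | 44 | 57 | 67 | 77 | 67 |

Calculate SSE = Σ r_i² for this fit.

SSE = 110

x=2: ŷ = 17 + 2·2 = 21; r = 20 − 21 = -1
x=6: ŷ = 17 + 2·6 = 29; r = 29 − 29 = 0
x=9: ŷ = 17 + 2·9 = 35; r = 37 − 35 = 2
x=14: ŷ = 17 + 2·14 = 45; r = 44 − 45 = -1
x=22: ŷ = 17 + 2·22 = 61; r = 57 − 61 = -4
x=23: ŷ = 17 + 2·23 = 63; r = 67 − 63 = 4
x=27: ŷ = 17 + 2·27 = 71; r = 77 − 71 = 6
x=28: ŷ = 17 + 2·28 = 73; r = 67 − 73 = -6
SSE = 1 + 0 + 4 + 1 + 16 + 16 + 36 + 36 = 110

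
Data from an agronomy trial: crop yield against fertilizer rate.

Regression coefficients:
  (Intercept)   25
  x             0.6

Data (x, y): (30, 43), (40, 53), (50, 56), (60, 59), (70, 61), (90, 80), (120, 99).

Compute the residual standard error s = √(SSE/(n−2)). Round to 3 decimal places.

s = 3.521

x=30: ŷ = 25 + 0.6·30 = 43; e = 43 − 43 = 0
x=40: ŷ = 25 + 0.6·40 = 49; e = 53 − 49 = 4
x=50: ŷ = 25 + 0.6·50 = 55; e = 56 − 55 = 1
x=60: ŷ = 25 + 0.6·60 = 61; e = 59 − 61 = -2
x=70: ŷ = 25 + 0.6·70 = 67; e = 61 − 67 = -6
x=90: ŷ = 25 + 0.6·90 = 79; e = 80 − 79 = 1
x=120: ŷ = 25 + 0.6·120 = 97; e = 99 − 97 = 2
SSE = 0 + 16 + 1 + 4 + 36 + 1 + 4 = 62
s = √(62/5) = √12.4 ≈ 3.521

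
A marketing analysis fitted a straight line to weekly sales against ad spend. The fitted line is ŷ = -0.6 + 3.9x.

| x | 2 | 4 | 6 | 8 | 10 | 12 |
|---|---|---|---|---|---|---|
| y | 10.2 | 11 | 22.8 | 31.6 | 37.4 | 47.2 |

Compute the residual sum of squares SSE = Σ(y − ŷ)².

SSE = 28

x=2: ŷ = -0.6 + 3.9·2 = 7.2; r = 10.2 − 7.2 = 3
x=4: ŷ = -0.6 + 3.9·4 = 15; r = 11 − 15 = -4
x=6: ŷ = -0.6 + 3.9·6 = 22.8; r = 22.8 − 22.8 = 0
x=8: ŷ = -0.6 + 3.9·8 = 30.6; r = 31.6 − 30.6 = 1
x=10: ŷ = -0.6 + 3.9·10 = 38.4; r = 37.4 − 38.4 = -1
x=12: ŷ = -0.6 + 3.9·12 = 46.2; r = 47.2 − 46.2 = 1
SSE = 9 + 16 + 0 + 1 + 1 + 1 = 28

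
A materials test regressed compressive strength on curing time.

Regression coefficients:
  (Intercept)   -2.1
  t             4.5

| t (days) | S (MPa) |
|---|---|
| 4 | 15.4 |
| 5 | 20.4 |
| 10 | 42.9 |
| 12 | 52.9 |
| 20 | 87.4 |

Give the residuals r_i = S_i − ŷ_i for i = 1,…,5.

t=4: ŷ = -2.1 + 4.5·4 = 15.9; r = 15.4 − 15.9 = -0.5
t=5: ŷ = -2.1 + 4.5·5 = 20.4; r = 20.4 − 20.4 = 0
t=10: ŷ = -2.1 + 4.5·10 = 42.9; r = 42.9 − 42.9 = 0
t=12: ŷ = -2.1 + 4.5·12 = 51.9; r = 52.9 − 51.9 = 1
t=20: ŷ = -2.1 + 4.5·20 = 87.9; r = 87.4 − 87.9 = -0.5

-0.5, 0, 0, 1, -0.5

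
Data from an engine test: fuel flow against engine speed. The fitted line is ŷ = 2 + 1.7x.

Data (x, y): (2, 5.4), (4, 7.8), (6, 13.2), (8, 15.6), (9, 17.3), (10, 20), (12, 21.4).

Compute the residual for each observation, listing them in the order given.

x=2: ŷ = 2 + 1.7·2 = 5.4; e = 5.4 − 5.4 = 0
x=4: ŷ = 2 + 1.7·4 = 8.8; e = 7.8 − 8.8 = -1
x=6: ŷ = 2 + 1.7·6 = 12.2; e = 13.2 − 12.2 = 1
x=8: ŷ = 2 + 1.7·8 = 15.6; e = 15.6 − 15.6 = 0
x=9: ŷ = 2 + 1.7·9 = 17.3; e = 17.3 − 17.3 = 0
x=10: ŷ = 2 + 1.7·10 = 19; e = 20 − 19 = 1
x=12: ŷ = 2 + 1.7·12 = 22.4; e = 21.4 − 22.4 = -1

0, -1, 1, 0, 0, 1, -1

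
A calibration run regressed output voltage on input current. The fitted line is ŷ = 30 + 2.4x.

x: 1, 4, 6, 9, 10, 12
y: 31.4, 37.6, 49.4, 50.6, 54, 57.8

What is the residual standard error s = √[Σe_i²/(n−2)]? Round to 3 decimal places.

x=1: ŷ = 30 + 2.4·1 = 32.4; e = 31.4 − 32.4 = -1
x=4: ŷ = 30 + 2.4·4 = 39.6; e = 37.6 − 39.6 = -2
x=6: ŷ = 30 + 2.4·6 = 44.4; e = 49.4 − 44.4 = 5
x=9: ŷ = 30 + 2.4·9 = 51.6; e = 50.6 − 51.6 = -1
x=10: ŷ = 30 + 2.4·10 = 54; e = 54 − 54 = 0
x=12: ŷ = 30 + 2.4·12 = 58.8; e = 57.8 − 58.8 = -1
SSE = 1 + 4 + 25 + 1 + 0 + 1 = 32
s = √(32/4) = √8 ≈ 2.828

s = 2.828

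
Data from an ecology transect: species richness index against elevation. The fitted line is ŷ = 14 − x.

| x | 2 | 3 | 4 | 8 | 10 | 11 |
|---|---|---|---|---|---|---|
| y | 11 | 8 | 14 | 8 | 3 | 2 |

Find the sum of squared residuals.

SSE = 32

x=2: ŷ = 14 − 2 = 12; r = 11 − 12 = -1
x=3: ŷ = 14 − 3 = 11; r = 8 − 11 = -3
x=4: ŷ = 14 − 4 = 10; r = 14 − 10 = 4
x=8: ŷ = 14 − 8 = 6; r = 8 − 6 = 2
x=10: ŷ = 14 − 10 = 4; r = 3 − 4 = -1
x=11: ŷ = 14 − 11 = 3; r = 2 − 3 = -1
SSE = 1 + 9 + 16 + 4 + 1 + 1 = 32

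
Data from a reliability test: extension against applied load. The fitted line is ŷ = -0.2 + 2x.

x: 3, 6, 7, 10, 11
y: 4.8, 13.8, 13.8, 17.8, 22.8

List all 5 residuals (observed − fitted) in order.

x=3: ŷ = -0.2 + 2·3 = 5.8; r = 4.8 − 5.8 = -1
x=6: ŷ = -0.2 + 2·6 = 11.8; r = 13.8 − 11.8 = 2
x=7: ŷ = -0.2 + 2·7 = 13.8; r = 13.8 − 13.8 = 0
x=10: ŷ = -0.2 + 2·10 = 19.8; r = 17.8 − 19.8 = -2
x=11: ŷ = -0.2 + 2·11 = 21.8; r = 22.8 − 21.8 = 1

-1, 2, 0, -2, 1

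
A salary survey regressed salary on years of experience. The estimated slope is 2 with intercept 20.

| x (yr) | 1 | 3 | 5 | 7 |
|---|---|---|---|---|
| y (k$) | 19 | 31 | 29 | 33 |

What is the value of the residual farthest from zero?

x=1: ŷ = 20 + 2·1 = 22; r = 19 − 22 = -3
x=3: ŷ = 20 + 2·3 = 26; r = 31 − 26 = 5
x=5: ŷ = 20 + 2·5 = 30; r = 29 − 30 = -1
x=7: ŷ = 20 + 2·7 = 34; r = 33 − 34 = -1
Largest |r| is 5 at x = 3, residual 5.

r = 5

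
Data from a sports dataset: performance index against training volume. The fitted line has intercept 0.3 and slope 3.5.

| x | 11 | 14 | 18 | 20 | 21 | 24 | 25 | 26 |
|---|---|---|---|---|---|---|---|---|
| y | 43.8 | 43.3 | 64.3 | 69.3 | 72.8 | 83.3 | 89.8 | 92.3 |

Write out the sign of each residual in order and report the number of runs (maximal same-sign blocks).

5 runs

x=11: ŷ = 0.3 + 3.5·11 = 38.8; r = 43.8 − 38.8 = 5
x=14: ŷ = 0.3 + 3.5·14 = 49.3; r = 43.3 − 49.3 = -6
x=18: ŷ = 0.3 + 3.5·18 = 63.3; r = 64.3 − 63.3 = 1
x=20: ŷ = 0.3 + 3.5·20 = 70.3; r = 69.3 − 70.3 = -1
x=21: ŷ = 0.3 + 3.5·21 = 73.8; r = 72.8 − 73.8 = -1
x=24: ŷ = 0.3 + 3.5·24 = 84.3; r = 83.3 − 84.3 = -1
x=25: ŷ = 0.3 + 3.5·25 = 87.8; r = 89.8 − 87.8 = 2
x=26: ŷ = 0.3 + 3.5·26 = 91.3; r = 92.3 − 91.3 = 1
Signs: + − + − − − + +
Runs: +×1, −×1, +×1, −×3, +×2 → 5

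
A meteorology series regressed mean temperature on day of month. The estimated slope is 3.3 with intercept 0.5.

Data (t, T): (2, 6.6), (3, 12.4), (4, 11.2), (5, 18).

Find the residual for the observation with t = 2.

ŷ = 0.5 + 3.3·2 = 7.1
r = 6.6 − 7.1 = -0.5

r = -0.5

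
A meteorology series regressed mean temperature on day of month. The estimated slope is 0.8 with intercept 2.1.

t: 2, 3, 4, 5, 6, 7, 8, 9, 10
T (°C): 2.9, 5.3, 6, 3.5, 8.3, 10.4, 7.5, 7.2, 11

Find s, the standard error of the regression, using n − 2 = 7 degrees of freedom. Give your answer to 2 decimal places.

s = 1.85

t=2: T̂ = 2.1 + 0.8·2 = 3.7; e = 2.9 − 3.7 = -0.8
t=3: T̂ = 2.1 + 0.8·3 = 4.5; e = 5.3 − 4.5 = 0.8
t=4: T̂ = 2.1 + 0.8·4 = 5.3; e = 6 − 5.3 = 0.7
t=5: T̂ = 2.1 + 0.8·5 = 6.1; e = 3.5 − 6.1 = -2.6
t=6: T̂ = 2.1 + 0.8·6 = 6.9; e = 8.3 − 6.9 = 1.4
t=7: T̂ = 2.1 + 0.8·7 = 7.7; e = 10.4 − 7.7 = 2.7
t=8: T̂ = 2.1 + 0.8·8 = 8.5; e = 7.5 − 8.5 = -1
t=9: T̂ = 2.1 + 0.8·9 = 9.3; e = 7.2 − 9.3 = -2.1
t=10: T̂ = 2.1 + 0.8·10 = 10.1; e = 11 − 10.1 = 0.9
SSE = 0.64 + 0.64 + 0.49 + 6.76 + 1.96 + 7.29 + 1 + 4.41 + 0.81 = 24
s = √(24/7) = √3.42857 ≈ 1.85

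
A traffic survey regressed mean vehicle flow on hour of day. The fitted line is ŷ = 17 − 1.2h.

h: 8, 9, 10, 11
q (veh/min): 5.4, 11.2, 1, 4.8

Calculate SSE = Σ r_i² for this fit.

SSE = 46

h=8: ŷ = 17 − 1.2·8 = 7.4; r = 5.4 − 7.4 = -2
h=9: ŷ = 17 − 1.2·9 = 6.2; r = 11.2 − 6.2 = 5
h=10: ŷ = 17 − 1.2·10 = 5; r = 1 − 5 = -4
h=11: ŷ = 17 − 1.2·11 = 3.8; r = 4.8 − 3.8 = 1
SSE = 4 + 25 + 16 + 1 = 46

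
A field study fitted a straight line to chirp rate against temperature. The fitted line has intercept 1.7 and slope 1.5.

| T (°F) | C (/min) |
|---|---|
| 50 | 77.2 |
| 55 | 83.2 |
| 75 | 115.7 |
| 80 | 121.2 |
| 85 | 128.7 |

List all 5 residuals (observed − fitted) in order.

0.5, -1, 1.5, -0.5, -0.5

T=50: Ĉ = 1.7 + 1.5·50 = 76.7; r = 77.2 − 76.7 = 0.5
T=55: Ĉ = 1.7 + 1.5·55 = 84.2; r = 83.2 − 84.2 = -1
T=75: Ĉ = 1.7 + 1.5·75 = 114.2; r = 115.7 − 114.2 = 1.5
T=80: Ĉ = 1.7 + 1.5·80 = 121.7; r = 121.2 − 121.7 = -0.5
T=85: Ĉ = 1.7 + 1.5·85 = 129.2; r = 128.7 − 129.2 = -0.5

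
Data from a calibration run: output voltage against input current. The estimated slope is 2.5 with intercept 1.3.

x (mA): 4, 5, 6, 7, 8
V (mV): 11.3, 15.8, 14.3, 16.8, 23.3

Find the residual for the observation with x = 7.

ŷ = 1.3 + 2.5·7 = 18.8
r = 16.8 − 18.8 = -2

r = -2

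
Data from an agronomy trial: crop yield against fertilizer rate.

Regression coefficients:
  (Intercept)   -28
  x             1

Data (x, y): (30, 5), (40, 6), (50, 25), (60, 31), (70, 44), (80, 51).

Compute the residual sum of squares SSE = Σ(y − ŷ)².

x=30: ŷ = -28 + 30 = 2; e = 5 − 2 = 3
x=40: ŷ = -28 + 40 = 12; e = 6 − 12 = -6
x=50: ŷ = -28 + 50 = 22; e = 25 − 22 = 3
x=60: ŷ = -28 + 60 = 32; e = 31 − 32 = -1
x=70: ŷ = -28 + 70 = 42; e = 44 − 42 = 2
x=80: ŷ = -28 + 80 = 52; e = 51 − 52 = -1
SSE = 9 + 36 + 9 + 1 + 4 + 1 = 60

SSE = 60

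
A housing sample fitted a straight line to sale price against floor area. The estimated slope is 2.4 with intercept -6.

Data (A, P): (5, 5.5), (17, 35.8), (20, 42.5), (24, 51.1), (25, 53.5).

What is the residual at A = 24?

e = -0.5

ŷ = -6 + 2.4·24 = 51.6
e = 51.1 − 51.6 = -0.5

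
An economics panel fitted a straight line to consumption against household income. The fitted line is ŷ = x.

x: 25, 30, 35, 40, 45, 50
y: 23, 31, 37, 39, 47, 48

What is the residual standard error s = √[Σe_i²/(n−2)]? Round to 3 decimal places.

x=25: ŷ = 25 = 25; e = 23 − 25 = -2
x=30: ŷ = 30 = 30; e = 31 − 30 = 1
x=35: ŷ = 35 = 35; e = 37 − 35 = 2
x=40: ŷ = 40 = 40; e = 39 − 40 = -1
x=45: ŷ = 45 = 45; e = 47 − 45 = 2
x=50: ŷ = 50 = 50; e = 48 − 50 = -2
SSE = 4 + 1 + 4 + 1 + 4 + 4 = 18
s = √(18/4) = √4.5 ≈ 2.121

s = 2.121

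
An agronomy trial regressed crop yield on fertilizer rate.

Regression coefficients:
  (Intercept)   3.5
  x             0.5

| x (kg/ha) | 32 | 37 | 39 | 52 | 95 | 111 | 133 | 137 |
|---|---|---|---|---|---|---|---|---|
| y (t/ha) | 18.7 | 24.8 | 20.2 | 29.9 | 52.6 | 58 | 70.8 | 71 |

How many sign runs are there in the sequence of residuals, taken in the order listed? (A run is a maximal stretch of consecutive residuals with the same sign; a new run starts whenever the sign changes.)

x=32: ŷ = 3.5 + 0.5·32 = 19.5; r = 18.7 − 19.5 = -0.8
x=37: ŷ = 3.5 + 0.5·37 = 22; r = 24.8 − 22 = 2.8
x=39: ŷ = 3.5 + 0.5·39 = 23; r = 20.2 − 23 = -2.8
x=52: ŷ = 3.5 + 0.5·52 = 29.5; r = 29.9 − 29.5 = 0.4
x=95: ŷ = 3.5 + 0.5·95 = 51; r = 52.6 − 51 = 1.6
x=111: ŷ = 3.5 + 0.5·111 = 59; r = 58 − 59 = -1
x=133: ŷ = 3.5 + 0.5·133 = 70; r = 70.8 − 70 = 0.8
x=137: ŷ = 3.5 + 0.5·137 = 72; r = 71 − 72 = -1
Signs: − + − + + − + −
Runs: −×1, +×1, −×1, +×2, −×1, +×1, −×1 → 7

7 runs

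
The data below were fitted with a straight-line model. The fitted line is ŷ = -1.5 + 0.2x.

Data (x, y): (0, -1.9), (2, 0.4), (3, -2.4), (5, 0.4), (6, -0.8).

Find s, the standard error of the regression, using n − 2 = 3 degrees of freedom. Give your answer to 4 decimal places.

x=0: ŷ = -1.5 + 0.2·0 = -1.5; r = -1.9 − (-1.5) = -0.4
x=2: ŷ = -1.5 + 0.2·2 = -1.1; r = 0.4 − (-1.1) = 1.5
x=3: ŷ = -1.5 + 0.2·3 = -0.9; r = -2.4 − (-0.9) = -1.5
x=5: ŷ = -1.5 + 0.2·5 = -0.5; r = 0.4 − (-0.5) = 0.9
x=6: ŷ = -1.5 + 0.2·6 = -0.3; r = -0.8 − (-0.3) = -0.5
SSE = 0.16 + 2.25 + 2.25 + 0.81 + 0.25 = 5.72
s = √(5.72/3) = √1.90667 ≈ 1.3808

s = 1.3808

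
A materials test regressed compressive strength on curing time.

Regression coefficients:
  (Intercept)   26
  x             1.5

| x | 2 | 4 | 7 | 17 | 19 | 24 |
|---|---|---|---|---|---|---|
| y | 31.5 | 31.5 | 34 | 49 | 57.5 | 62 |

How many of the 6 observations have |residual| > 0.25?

x=2: ŷ = 26 + 1.5·2 = 29; r = 31.5 − 29 = 2.5
x=4: ŷ = 26 + 1.5·4 = 32; r = 31.5 − 32 = -0.5
x=7: ŷ = 26 + 1.5·7 = 36.5; r = 34 − 36.5 = -2.5
x=17: ŷ = 26 + 1.5·17 = 51.5; r = 49 − 51.5 = -2.5
x=19: ŷ = 26 + 1.5·19 = 54.5; r = 57.5 − 54.5 = 3
x=24: ŷ = 26 + 1.5·24 = 62; r = 62 − 62 = 0
|r| > 0.25: x=2 (|r|=2.5), x=4 (|r|=0.5), x=7 (|r|=2.5), x=17 (|r|=2.5), x=19 (|r|=3) → 5

5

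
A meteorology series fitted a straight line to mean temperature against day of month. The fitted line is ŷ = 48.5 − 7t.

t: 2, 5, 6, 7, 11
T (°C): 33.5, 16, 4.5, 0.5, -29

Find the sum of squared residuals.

t=2: ŷ = 48.5 − 7·2 = 34.5; r = 33.5 − 34.5 = -1
t=5: ŷ = 48.5 − 7·5 = 13.5; r = 16 − 13.5 = 2.5
t=6: ŷ = 48.5 − 7·6 = 6.5; r = 4.5 − 6.5 = -2
t=7: ŷ = 48.5 − 7·7 = -0.5; r = 0.5 − (-0.5) = 1
t=11: ŷ = 48.5 − 7·11 = -28.5; r = -29 − (-28.5) = -0.5
SSE = 1 + 6.25 + 4 + 1 + 0.25 = 12.5

SSE = 12.5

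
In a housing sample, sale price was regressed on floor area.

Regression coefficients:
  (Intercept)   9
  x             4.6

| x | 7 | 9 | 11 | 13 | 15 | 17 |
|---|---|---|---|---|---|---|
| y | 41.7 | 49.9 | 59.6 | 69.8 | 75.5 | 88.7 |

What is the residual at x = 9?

ŷ = 9 + 4.6·9 = 50.4
e = 49.9 − 50.4 = -0.5

e = -0.5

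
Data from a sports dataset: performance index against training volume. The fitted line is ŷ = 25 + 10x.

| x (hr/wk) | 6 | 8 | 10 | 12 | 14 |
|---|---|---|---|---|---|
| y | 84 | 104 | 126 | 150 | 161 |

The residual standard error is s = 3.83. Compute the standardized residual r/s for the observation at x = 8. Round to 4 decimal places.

-0.2611

ŷ = 25 + 10·8 = 105
r = 104 − 105 = -1
r/s = -1 / 3.83 = -0.2611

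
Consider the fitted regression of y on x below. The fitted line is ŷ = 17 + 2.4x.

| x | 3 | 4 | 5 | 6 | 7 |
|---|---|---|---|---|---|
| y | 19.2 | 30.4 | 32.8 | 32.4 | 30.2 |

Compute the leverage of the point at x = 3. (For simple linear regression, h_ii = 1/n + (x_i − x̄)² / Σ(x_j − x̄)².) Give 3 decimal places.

x̄ = (3 + 4 + 5 + 6 + 7)/5 = 5
Σ(x − x̄)² = 4 + 1 + 0 + 1 + 4 = 10
h = 1/5 + (-2)²/10 = 0.2 + 0.4 = 0.600

h = 0.600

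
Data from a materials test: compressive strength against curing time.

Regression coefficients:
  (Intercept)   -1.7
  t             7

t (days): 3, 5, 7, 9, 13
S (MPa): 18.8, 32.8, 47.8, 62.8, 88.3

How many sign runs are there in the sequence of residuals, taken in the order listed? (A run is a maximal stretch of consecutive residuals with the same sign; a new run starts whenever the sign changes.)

t=3: Ŝ = -1.7 + 7·3 = 19.3; e = 18.8 − 19.3 = -0.5
t=5: Ŝ = -1.7 + 7·5 = 33.3; e = 32.8 − 33.3 = -0.5
t=7: Ŝ = -1.7 + 7·7 = 47.3; e = 47.8 − 47.3 = 0.5
t=9: Ŝ = -1.7 + 7·9 = 61.3; e = 62.8 − 61.3 = 1.5
t=13: Ŝ = -1.7 + 7·13 = 89.3; e = 88.3 − 89.3 = -1
Signs: − − + + −
Runs: −×2, +×2, −×1 → 3

3 runs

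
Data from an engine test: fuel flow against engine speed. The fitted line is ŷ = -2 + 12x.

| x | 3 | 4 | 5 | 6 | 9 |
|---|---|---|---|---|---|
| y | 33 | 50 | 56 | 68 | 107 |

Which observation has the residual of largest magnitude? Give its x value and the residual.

x=3: ŷ = -2 + 12·3 = 34; r = 33 − 34 = -1
x=4: ŷ = -2 + 12·4 = 46; r = 50 − 46 = 4
x=5: ŷ = -2 + 12·5 = 58; r = 56 − 58 = -2
x=6: ŷ = -2 + 12·6 = 70; r = 68 − 70 = -2
x=9: ŷ = -2 + 12·9 = 106; r = 107 − 106 = 1
Largest |r| is 4 at x = 4, residual 4.

x = 4, r = 4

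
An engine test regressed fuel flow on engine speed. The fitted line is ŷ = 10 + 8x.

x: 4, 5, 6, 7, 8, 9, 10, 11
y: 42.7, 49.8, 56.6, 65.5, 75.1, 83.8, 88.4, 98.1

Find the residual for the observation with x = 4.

ŷ = 10 + 8·4 = 42
e = 42.7 − 42 = 0.7

e = 0.7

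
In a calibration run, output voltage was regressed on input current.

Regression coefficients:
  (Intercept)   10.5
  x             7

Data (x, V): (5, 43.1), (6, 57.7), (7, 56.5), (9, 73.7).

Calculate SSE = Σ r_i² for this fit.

SSE = 41.84

x=5: ŷ = 10.5 + 7·5 = 45.5; r = 43.1 − 45.5 = -2.4
x=6: ŷ = 10.5 + 7·6 = 52.5; r = 57.7 − 52.5 = 5.2
x=7: ŷ = 10.5 + 7·7 = 59.5; r = 56.5 − 59.5 = -3
x=9: ŷ = 10.5 + 7·9 = 73.5; r = 73.7 − 73.5 = 0.2
SSE = 5.76 + 27.04 + 9 + 0.04 = 41.84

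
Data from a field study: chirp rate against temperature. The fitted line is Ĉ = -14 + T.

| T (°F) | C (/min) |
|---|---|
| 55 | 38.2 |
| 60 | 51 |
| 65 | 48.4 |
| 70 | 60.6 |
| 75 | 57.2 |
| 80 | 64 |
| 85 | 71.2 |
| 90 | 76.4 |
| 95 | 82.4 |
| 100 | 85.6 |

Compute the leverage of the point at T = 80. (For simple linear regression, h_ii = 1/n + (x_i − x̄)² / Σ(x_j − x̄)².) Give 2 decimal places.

T̄ = (55 + 60 + 65 + 70 + 75 + 80 + 85 + 90 + 95 + 100)/10 = 77.5
Σ(T − T̄)² = 506.25 + 306.25 + 156.25 + 56.25 + 6.25 + 6.25 + 56.25 + 156.25 + 306.25 + 506.25 = 2062.5
h = 1/10 + (2.5)²/2062.5 = 0.1 + 0.0030303 = 0.10

h = 0.10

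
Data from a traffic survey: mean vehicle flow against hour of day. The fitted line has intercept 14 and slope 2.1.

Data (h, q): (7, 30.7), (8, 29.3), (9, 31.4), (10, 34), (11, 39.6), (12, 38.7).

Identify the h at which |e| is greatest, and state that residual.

h = 11, e = 2.5

h=7: q̂ = 14 + 2.1·7 = 28.7; e = 30.7 − 28.7 = 2
h=8: q̂ = 14 + 2.1·8 = 30.8; e = 29.3 − 30.8 = -1.5
h=9: q̂ = 14 + 2.1·9 = 32.9; e = 31.4 − 32.9 = -1.5
h=10: q̂ = 14 + 2.1·10 = 35; e = 34 − 35 = -1
h=11: q̂ = 14 + 2.1·11 = 37.1; e = 39.6 − 37.1 = 2.5
h=12: q̂ = 14 + 2.1·12 = 39.2; e = 38.7 − 39.2 = -0.5
Largest |e| is 2.5 at h = 11, residual 2.5.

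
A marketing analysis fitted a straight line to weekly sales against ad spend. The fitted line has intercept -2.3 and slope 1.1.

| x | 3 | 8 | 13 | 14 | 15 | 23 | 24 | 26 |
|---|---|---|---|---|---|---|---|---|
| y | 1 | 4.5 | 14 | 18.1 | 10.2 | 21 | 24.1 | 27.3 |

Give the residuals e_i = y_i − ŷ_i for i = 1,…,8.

x=3: ŷ = -2.3 + 1.1·3 = 1; e = 1 − 1 = 0
x=8: ŷ = -2.3 + 1.1·8 = 6.5; e = 4.5 − 6.5 = -2
x=13: ŷ = -2.3 + 1.1·13 = 12; e = 14 − 12 = 2
x=14: ŷ = -2.3 + 1.1·14 = 13.1; e = 18.1 − 13.1 = 5
x=15: ŷ = -2.3 + 1.1·15 = 14.2; e = 10.2 − 14.2 = -4
x=23: ŷ = -2.3 + 1.1·23 = 23; e = 21 − 23 = -2
x=24: ŷ = -2.3 + 1.1·24 = 24.1; e = 24.1 − 24.1 = 0
x=26: ŷ = -2.3 + 1.1·26 = 26.3; e = 27.3 − 26.3 = 1

0, -2, 2, 5, -4, -2, 0, 1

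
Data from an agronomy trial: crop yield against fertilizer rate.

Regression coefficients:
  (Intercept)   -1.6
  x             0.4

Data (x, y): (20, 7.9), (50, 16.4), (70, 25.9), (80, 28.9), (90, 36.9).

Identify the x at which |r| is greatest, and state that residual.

x=20: ŷ = -1.6 + 0.4·20 = 6.4; r = 7.9 − 6.4 = 1.5
x=50: ŷ = -1.6 + 0.4·50 = 18.4; r = 16.4 − 18.4 = -2
x=70: ŷ = -1.6 + 0.4·70 = 26.4; r = 25.9 − 26.4 = -0.5
x=80: ŷ = -1.6 + 0.4·80 = 30.4; r = 28.9 − 30.4 = -1.5
x=90: ŷ = -1.6 + 0.4·90 = 34.4; r = 36.9 − 34.4 = 2.5
Largest |r| is 2.5 at x = 90, residual 2.5.

x = 90, r = 2.5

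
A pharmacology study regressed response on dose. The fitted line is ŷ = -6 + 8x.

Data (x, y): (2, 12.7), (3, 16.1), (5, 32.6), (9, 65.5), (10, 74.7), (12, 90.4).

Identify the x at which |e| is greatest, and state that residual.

x=2: ŷ = -6 + 8·2 = 10; e = 12.7 − 10 = 2.7
x=3: ŷ = -6 + 8·3 = 18; e = 16.1 − 18 = -1.9
x=5: ŷ = -6 + 8·5 = 34; e = 32.6 − 34 = -1.4
x=9: ŷ = -6 + 8·9 = 66; e = 65.5 − 66 = -0.5
x=10: ŷ = -6 + 8·10 = 74; e = 74.7 − 74 = 0.7
x=12: ŷ = -6 + 8·12 = 90; e = 90.4 − 90 = 0.4
Largest |e| is 2.7 at x = 2, residual 2.7.

x = 2, e = 2.7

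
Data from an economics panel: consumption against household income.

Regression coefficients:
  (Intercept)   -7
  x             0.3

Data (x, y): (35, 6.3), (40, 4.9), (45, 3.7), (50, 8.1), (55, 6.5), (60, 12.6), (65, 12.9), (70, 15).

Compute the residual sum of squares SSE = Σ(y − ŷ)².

x=35: ŷ = -7 + 0.3·35 = 3.5; r = 6.3 − 3.5 = 2.8
x=40: ŷ = -7 + 0.3·40 = 5; r = 4.9 − 5 = -0.1
x=45: ŷ = -7 + 0.3·45 = 6.5; r = 3.7 − 6.5 = -2.8
x=50: ŷ = -7 + 0.3·50 = 8; r = 8.1 − 8 = 0.1
x=55: ŷ = -7 + 0.3·55 = 9.5; r = 6.5 − 9.5 = -3
x=60: ŷ = -7 + 0.3·60 = 11; r = 12.6 − 11 = 1.6
x=65: ŷ = -7 + 0.3·65 = 12.5; r = 12.9 − 12.5 = 0.4
x=70: ŷ = -7 + 0.3·70 = 14; r = 15 − 14 = 1
SSE = 7.84 + 0.01 + 7.84 + 0.01 + 9 + 2.56 + 0.16 + 1 = 28.42

SSE = 28.42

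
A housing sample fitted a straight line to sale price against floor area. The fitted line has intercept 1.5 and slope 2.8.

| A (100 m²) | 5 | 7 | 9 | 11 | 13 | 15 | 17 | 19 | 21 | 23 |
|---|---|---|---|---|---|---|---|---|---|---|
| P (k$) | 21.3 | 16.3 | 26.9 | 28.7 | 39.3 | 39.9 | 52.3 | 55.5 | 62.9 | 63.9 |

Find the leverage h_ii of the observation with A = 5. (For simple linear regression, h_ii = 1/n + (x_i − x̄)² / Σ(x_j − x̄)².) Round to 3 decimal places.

Ā = (5 + 7 + 9 + 11 + 13 + 15 + 17 + 19 + 21 + 23)/10 = 14
Σ(A − Ā)² = 81 + 49 + 25 + 9 + 1 + 1 + 9 + 25 + 49 + 81 = 330
h = 1/10 + (-9)²/330 = 0.1 + 0.245455 = 0.345

h = 0.345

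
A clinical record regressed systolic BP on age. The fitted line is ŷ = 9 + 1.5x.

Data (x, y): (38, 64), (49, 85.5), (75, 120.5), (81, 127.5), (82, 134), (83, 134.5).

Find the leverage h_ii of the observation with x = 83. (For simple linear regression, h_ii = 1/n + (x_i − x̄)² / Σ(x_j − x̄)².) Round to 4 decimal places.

h = 0.2851

x̄ = (38 + 49 + 75 + 81 + 82 + 83)/6 = 68
Σ(x − x̄)² = 900 + 361 + 49 + 169 + 196 + 225 = 1900
h = 1/6 + (15)²/1900 = 0.166667 + 0.118421 = 0.2851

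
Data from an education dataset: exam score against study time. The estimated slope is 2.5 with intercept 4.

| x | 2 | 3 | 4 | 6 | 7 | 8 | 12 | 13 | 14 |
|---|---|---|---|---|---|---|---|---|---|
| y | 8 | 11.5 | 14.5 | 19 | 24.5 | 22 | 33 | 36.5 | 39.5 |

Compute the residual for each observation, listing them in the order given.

-1, 0, 0.5, 0, 3, -2, -1, 0, 0.5

x=2: ŷ = 4 + 2.5·2 = 9; e = 8 − 9 = -1
x=3: ŷ = 4 + 2.5·3 = 11.5; e = 11.5 − 11.5 = 0
x=4: ŷ = 4 + 2.5·4 = 14; e = 14.5 − 14 = 0.5
x=6: ŷ = 4 + 2.5·6 = 19; e = 19 − 19 = 0
x=7: ŷ = 4 + 2.5·7 = 21.5; e = 24.5 − 21.5 = 3
x=8: ŷ = 4 + 2.5·8 = 24; e = 22 − 24 = -2
x=12: ŷ = 4 + 2.5·12 = 34; e = 33 − 34 = -1
x=13: ŷ = 4 + 2.5·13 = 36.5; e = 36.5 − 36.5 = 0
x=14: ŷ = 4 + 2.5·14 = 39; e = 39.5 − 39 = 0.5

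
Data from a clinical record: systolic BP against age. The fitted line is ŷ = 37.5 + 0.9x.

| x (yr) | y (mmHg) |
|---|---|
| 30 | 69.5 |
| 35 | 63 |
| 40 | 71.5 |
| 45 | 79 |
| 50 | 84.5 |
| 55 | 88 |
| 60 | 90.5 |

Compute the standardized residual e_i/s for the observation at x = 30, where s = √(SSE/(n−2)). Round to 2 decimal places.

x=30: ŷ = 37.5 + 0.9·30 = 64.5; e = 69.5 − 64.5 = 5
x=35: ŷ = 37.5 + 0.9·35 = 69; e = 63 − 69 = -6
x=40: ŷ = 37.5 + 0.9·40 = 73.5; e = 71.5 − 73.5 = -2
x=45: ŷ = 37.5 + 0.9·45 = 78; e = 79 − 78 = 1
x=50: ŷ = 37.5 + 0.9·50 = 82.5; e = 84.5 − 82.5 = 2
x=55: ŷ = 37.5 + 0.9·55 = 87; e = 88 − 87 = 1
x=60: ŷ = 37.5 + 0.9·60 = 91.5; e = 90.5 − 91.5 = -1
SSE = 25 + 36 + 4 + 1 + 4 + 1 + 1 = 72
s = √(72/5) = 3.79473
e/s = 5 / 3.79473 = 1.32

1.32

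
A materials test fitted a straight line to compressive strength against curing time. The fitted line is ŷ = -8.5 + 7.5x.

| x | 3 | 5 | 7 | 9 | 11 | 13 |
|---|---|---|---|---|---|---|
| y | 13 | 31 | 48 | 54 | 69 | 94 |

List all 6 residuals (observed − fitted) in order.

-1, 2, 4, -5, -5, 5

x=3: ŷ = -8.5 + 7.5·3 = 14; e = 13 − 14 = -1
x=5: ŷ = -8.5 + 7.5·5 = 29; e = 31 − 29 = 2
x=7: ŷ = -8.5 + 7.5·7 = 44; e = 48 − 44 = 4
x=9: ŷ = -8.5 + 7.5·9 = 59; e = 54 − 59 = -5
x=11: ŷ = -8.5 + 7.5·11 = 74; e = 69 − 74 = -5
x=13: ŷ = -8.5 + 7.5·13 = 89; e = 94 − 89 = 5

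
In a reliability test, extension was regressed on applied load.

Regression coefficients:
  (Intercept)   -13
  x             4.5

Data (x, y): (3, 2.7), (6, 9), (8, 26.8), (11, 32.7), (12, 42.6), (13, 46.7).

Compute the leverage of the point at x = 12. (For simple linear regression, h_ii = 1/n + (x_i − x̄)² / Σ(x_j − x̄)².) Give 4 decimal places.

h = 0.3007

x̄ = (3 + 6 + 8 + 11 + 12 + 13)/6 = 8.83333
Σ(x − x̄)² = 34.0278 + 8.02778 + 0.694444 + 4.69444 + 10.0278 + 17.3611 = 74.8333
h = 1/6 + (3.16667)²/74.8333 = 0.166667 + 0.134001 = 0.3007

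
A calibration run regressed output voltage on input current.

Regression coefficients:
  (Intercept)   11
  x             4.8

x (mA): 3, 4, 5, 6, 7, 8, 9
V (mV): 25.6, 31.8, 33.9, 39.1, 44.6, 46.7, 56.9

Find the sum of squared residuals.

SSE = 18.88

x=3: V̂ = 11 + 4.8·3 = 25.4; r = 25.6 − 25.4 = 0.2
x=4: V̂ = 11 + 4.8·4 = 30.2; r = 31.8 − 30.2 = 1.6
x=5: V̂ = 11 + 4.8·5 = 35; r = 33.9 − 35 = -1.1
x=6: V̂ = 11 + 4.8·6 = 39.8; r = 39.1 − 39.8 = -0.7
x=7: V̂ = 11 + 4.8·7 = 44.6; r = 44.6 − 44.6 = 0
x=8: V̂ = 11 + 4.8·8 = 49.4; r = 46.7 − 49.4 = -2.7
x=9: V̂ = 11 + 4.8·9 = 54.2; r = 56.9 − 54.2 = 2.7
SSE = 0.04 + 2.56 + 1.21 + 0.49 + 0 + 7.29 + 7.29 = 18.88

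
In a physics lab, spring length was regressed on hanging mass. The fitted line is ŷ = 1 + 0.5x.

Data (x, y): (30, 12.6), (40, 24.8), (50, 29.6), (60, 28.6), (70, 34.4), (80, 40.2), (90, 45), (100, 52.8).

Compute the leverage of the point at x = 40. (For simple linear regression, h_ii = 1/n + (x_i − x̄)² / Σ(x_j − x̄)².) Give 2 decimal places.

h = 0.27

x̄ = (30 + 40 + 50 + 60 + 70 + 80 + 90 + 100)/8 = 65
Σ(x − x̄)² = 1225 + 625 + 225 + 25 + 25 + 225 + 625 + 1225 = 4200
h = 1/8 + (-25)²/4200 = 0.125 + 0.14881 = 0.27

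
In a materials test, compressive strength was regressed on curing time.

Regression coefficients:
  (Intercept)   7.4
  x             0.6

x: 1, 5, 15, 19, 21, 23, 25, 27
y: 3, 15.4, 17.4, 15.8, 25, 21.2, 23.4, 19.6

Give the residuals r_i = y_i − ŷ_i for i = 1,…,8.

x=1: ŷ = 7.4 + 0.6·1 = 8; r = 3 − 8 = -5
x=5: ŷ = 7.4 + 0.6·5 = 10.4; r = 15.4 − 10.4 = 5
x=15: ŷ = 7.4 + 0.6·15 = 16.4; r = 17.4 − 16.4 = 1
x=19: ŷ = 7.4 + 0.6·19 = 18.8; r = 15.8 − 18.8 = -3
x=21: ŷ = 7.4 + 0.6·21 = 20; r = 25 − 20 = 5
x=23: ŷ = 7.4 + 0.6·23 = 21.2; r = 21.2 − 21.2 = 0
x=25: ŷ = 7.4 + 0.6·25 = 22.4; r = 23.4 − 22.4 = 1
x=27: ŷ = 7.4 + 0.6·27 = 23.6; r = 19.6 − 23.6 = -4

-5, 5, 1, -3, 5, 0, 1, -4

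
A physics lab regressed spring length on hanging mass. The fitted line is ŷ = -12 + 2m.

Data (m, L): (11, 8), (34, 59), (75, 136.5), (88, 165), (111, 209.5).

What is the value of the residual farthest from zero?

e = 3

m=11: ŷ = -12 + 2·11 = 10; e = 8 − 10 = -2
m=34: ŷ = -12 + 2·34 = 56; e = 59 − 56 = 3
m=75: ŷ = -12 + 2·75 = 138; e = 136.5 − 138 = -1.5
m=88: ŷ = -12 + 2·88 = 164; e = 165 − 164 = 1
m=111: ŷ = -12 + 2·111 = 210; e = 209.5 − 210 = -0.5
Largest |e| is 3 at m = 34, residual 3.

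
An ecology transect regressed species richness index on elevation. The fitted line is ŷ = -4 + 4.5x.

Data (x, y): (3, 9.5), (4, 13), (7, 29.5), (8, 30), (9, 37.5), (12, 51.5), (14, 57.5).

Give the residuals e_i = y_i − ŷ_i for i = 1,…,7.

x=3: ŷ = -4 + 4.5·3 = 9.5; e = 9.5 − 9.5 = 0
x=4: ŷ = -4 + 4.5·4 = 14; e = 13 − 14 = -1
x=7: ŷ = -4 + 4.5·7 = 27.5; e = 29.5 − 27.5 = 2
x=8: ŷ = -4 + 4.5·8 = 32; e = 30 − 32 = -2
x=9: ŷ = -4 + 4.5·9 = 36.5; e = 37.5 − 36.5 = 1
x=12: ŷ = -4 + 4.5·12 = 50; e = 51.5 − 50 = 1.5
x=14: ŷ = -4 + 4.5·14 = 59; e = 57.5 − 59 = -1.5

0, -1, 2, -2, 1, 1.5, -1.5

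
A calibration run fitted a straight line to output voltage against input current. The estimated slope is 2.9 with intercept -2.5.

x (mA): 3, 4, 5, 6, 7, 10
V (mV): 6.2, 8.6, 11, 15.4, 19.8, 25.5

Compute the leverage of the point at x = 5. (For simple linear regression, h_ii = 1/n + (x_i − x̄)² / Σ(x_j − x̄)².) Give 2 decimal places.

x̄ = (3 + 4 + 5 + 6 + 7 + 10)/6 = 5.83333
Σ(x − x̄)² = 8.02778 + 3.36111 + 0.694444 + 0.0277778 + 1.36111 + 17.3611 = 30.8333
h = 1/6 + (-0.833333)²/30.8333 = 0.166667 + 0.0225225 = 0.19

h = 0.19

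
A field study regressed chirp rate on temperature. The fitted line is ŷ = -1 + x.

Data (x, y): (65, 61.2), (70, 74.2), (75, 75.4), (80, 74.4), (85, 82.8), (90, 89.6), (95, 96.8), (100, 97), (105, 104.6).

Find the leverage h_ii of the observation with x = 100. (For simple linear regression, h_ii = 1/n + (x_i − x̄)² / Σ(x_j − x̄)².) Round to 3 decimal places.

x̄ = (65 + 70 + 75 + 80 + 85 + 90 + 95 + 100 + 105)/9 = 85
Σ(x − x̄)² = 400 + 225 + 100 + 25 + 0 + 25 + 100 + 225 + 400 = 1500
h = 1/9 + (15)²/1500 = 0.111111 + 0.15 = 0.261

h = 0.261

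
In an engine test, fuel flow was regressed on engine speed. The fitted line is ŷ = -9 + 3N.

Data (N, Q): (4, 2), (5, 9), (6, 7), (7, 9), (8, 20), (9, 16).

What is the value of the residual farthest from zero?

e = 5

N=4: ŷ = -9 + 3·4 = 3; e = 2 − 3 = -1
N=5: ŷ = -9 + 3·5 = 6; e = 9 − 6 = 3
N=6: ŷ = -9 + 3·6 = 9; e = 7 − 9 = -2
N=7: ŷ = -9 + 3·7 = 12; e = 9 − 12 = -3
N=8: ŷ = -9 + 3·8 = 15; e = 20 − 15 = 5
N=9: ŷ = -9 + 3·9 = 18; e = 16 − 18 = -2
Largest |e| is 5 at N = 8, residual 5.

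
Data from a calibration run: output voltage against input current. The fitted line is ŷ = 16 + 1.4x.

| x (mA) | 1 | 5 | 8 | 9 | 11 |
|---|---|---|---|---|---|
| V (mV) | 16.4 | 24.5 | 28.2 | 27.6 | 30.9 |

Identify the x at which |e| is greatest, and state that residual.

x = 5, e = 1.5

x=1: ŷ = 16 + 1.4·1 = 17.4; e = 16.4 − 17.4 = -1
x=5: ŷ = 16 + 1.4·5 = 23; e = 24.5 − 23 = 1.5
x=8: ŷ = 16 + 1.4·8 = 27.2; e = 28.2 − 27.2 = 1
x=9: ŷ = 16 + 1.4·9 = 28.6; e = 27.6 − 28.6 = -1
x=11: ŷ = 16 + 1.4·11 = 31.4; e = 30.9 − 31.4 = -0.5
Largest |e| is 1.5 at x = 5, residual 1.5.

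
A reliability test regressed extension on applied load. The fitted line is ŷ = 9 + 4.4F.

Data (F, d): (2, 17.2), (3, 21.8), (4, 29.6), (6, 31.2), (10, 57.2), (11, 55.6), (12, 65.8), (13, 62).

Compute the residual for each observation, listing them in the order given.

F=2: ŷ = 9 + 4.4·2 = 17.8; r = 17.2 − 17.8 = -0.6
F=3: ŷ = 9 + 4.4·3 = 22.2; r = 21.8 − 22.2 = -0.4
F=4: ŷ = 9 + 4.4·4 = 26.6; r = 29.6 − 26.6 = 3
F=6: ŷ = 9 + 4.4·6 = 35.4; r = 31.2 − 35.4 = -4.2
F=10: ŷ = 9 + 4.4·10 = 53; r = 57.2 − 53 = 4.2
F=11: ŷ = 9 + 4.4·11 = 57.4; r = 55.6 − 57.4 = -1.8
F=12: ŷ = 9 + 4.4·12 = 61.8; r = 65.8 − 61.8 = 4
F=13: ŷ = 9 + 4.4·13 = 66.2; r = 62 − 66.2 = -4.2

-0.6, -0.4, 3, -4.2, 4.2, -1.8, 4, -4.2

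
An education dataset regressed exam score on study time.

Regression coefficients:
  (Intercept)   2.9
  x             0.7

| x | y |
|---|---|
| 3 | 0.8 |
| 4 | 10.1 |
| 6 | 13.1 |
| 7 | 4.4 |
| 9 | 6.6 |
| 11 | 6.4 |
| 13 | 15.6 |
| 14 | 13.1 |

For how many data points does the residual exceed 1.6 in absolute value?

7

x=3: ŷ = 2.9 + 0.7·3 = 5; r = 0.8 − 5 = -4.2
x=4: ŷ = 2.9 + 0.7·4 = 5.7; r = 10.1 − 5.7 = 4.4
x=6: ŷ = 2.9 + 0.7·6 = 7.1; r = 13.1 − 7.1 = 6
x=7: ŷ = 2.9 + 0.7·7 = 7.8; r = 4.4 − 7.8 = -3.4
x=9: ŷ = 2.9 + 0.7·9 = 9.2; r = 6.6 − 9.2 = -2.6
x=11: ŷ = 2.9 + 0.7·11 = 10.6; r = 6.4 − 10.6 = -4.2
x=13: ŷ = 2.9 + 0.7·13 = 12; r = 15.6 − 12 = 3.6
x=14: ŷ = 2.9 + 0.7·14 = 12.7; r = 13.1 − 12.7 = 0.4
|r| > 1.6: x=3 (|r|=4.2), x=4 (|r|=4.4), x=6 (|r|=6), x=7 (|r|=3.4), x=9 (|r|=2.6), x=11 (|r|=4.2), x=13 (|r|=3.6) → 7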